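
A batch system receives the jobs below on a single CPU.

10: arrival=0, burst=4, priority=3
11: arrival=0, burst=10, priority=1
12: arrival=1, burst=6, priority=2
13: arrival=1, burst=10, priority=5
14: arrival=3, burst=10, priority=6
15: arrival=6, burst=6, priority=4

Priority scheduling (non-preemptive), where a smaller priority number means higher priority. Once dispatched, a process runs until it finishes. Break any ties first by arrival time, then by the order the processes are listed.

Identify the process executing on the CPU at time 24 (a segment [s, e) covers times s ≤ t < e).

15

Timeline: | 11 0-10 | 12 10-16 | 10 16-20 | 15 20-26 | 13 26-36 | 14 36-46 |
Completion: 10=20  11=10  12=16  13=36  14=46  15=26
Turnaround (C−A): 10=20  11=10  12=15  13=35  14=43  15=20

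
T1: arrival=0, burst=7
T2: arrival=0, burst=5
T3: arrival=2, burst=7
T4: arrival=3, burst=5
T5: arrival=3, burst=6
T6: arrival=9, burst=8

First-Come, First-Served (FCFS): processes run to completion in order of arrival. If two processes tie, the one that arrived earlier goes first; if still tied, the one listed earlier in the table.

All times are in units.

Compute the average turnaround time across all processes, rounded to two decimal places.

Gantt: | T1 0-7 | T2 7-12 | T3 12-19 | T4 19-24 | T5 24-30 | T6 30-38 |
Completion: T1=7  T2=12  T3=19  T4=24  T5=30  T6=38
Turnaround (C−A): T1=7  T2=12  T3=17  T4=21  T5=27  T6=29
Turnaround times: T1=7, T2=12, T3=17, T4=21, T5=27, T6=29
Average turnaround = (7+12+17+21+27+29) / 6 = 113/6 = 18.83

18.83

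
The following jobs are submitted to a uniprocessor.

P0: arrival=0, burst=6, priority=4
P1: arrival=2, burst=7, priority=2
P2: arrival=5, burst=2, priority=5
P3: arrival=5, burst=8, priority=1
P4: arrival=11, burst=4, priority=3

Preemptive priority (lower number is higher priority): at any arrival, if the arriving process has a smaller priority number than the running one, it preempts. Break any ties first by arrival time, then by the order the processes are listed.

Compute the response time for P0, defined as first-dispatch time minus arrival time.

0

Timeline: | P0 0-2 | P1 2-5 | P3 5-13 | P1 13-17 | P4 17-21 | P0 21-25 | P2 25-27 |
Completion: P0=25  P1=17  P2=27  P3=13  P4=21
Turnaround (C−A): P0=25  P1=15  P2=22  P3=8  P4=10
Response(P0) = first start − arrival = 0 − 0 = 0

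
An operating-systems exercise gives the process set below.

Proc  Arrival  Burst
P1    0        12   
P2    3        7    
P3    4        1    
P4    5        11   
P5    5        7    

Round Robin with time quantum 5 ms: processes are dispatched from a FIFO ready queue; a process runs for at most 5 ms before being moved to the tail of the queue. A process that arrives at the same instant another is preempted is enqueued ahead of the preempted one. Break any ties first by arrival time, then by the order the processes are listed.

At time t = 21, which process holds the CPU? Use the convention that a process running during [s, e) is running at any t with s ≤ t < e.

P1

Timeline: | P1 0-5 | P2 5-10 | P3 10-11 | P4 11-16 | P5 16-21 | P1 21-26 | P2 26-28 | P4 28-33 | P5 33-35 | P1 35-37 | P4 37-38 |
Completion: P1=37  P2=28  P3=11  P4=38  P5=35
Turnaround (C−A): P1=37  P2=25  P3=7  P4=33  P5=30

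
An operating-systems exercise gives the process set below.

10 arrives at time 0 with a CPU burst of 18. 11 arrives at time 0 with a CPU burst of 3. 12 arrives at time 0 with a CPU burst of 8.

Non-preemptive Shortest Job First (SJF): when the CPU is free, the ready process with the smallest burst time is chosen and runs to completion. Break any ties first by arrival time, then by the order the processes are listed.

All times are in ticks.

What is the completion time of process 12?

Schedule: | 11 0-3 | 12 3-11 | 10 11-29 |
Completion: 10=29  11=3  12=11

11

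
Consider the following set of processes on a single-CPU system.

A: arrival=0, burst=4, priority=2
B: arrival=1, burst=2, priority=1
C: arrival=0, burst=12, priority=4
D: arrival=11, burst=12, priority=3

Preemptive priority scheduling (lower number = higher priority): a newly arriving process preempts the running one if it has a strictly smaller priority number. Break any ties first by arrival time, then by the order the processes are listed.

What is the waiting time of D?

0

Schedule: | A 0-1 | B 1-3 | A 3-6 | C 6-11 | D 11-23 | C 23-30 |
Completion: A=6  B=3  C=30  D=23
Waiting(D) = turnaround − burst = 12 − 12 = 0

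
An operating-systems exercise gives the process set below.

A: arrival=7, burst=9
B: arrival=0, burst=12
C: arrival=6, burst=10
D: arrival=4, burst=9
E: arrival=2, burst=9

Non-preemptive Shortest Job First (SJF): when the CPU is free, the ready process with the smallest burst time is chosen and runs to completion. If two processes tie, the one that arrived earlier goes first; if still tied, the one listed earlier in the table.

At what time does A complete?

Schedule: | B 0-12 | E 12-21 | D 21-30 | A 30-39 | C 39-49 |
Completion: A=39  B=12  C=49  D=30  E=21

39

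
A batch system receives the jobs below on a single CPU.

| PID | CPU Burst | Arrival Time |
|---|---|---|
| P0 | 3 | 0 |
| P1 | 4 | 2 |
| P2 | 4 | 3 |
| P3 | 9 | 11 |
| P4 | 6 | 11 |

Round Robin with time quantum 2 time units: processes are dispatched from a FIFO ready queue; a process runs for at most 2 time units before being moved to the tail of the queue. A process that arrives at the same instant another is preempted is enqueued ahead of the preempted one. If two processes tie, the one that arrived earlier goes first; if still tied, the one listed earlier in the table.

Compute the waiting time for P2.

Timeline: | P0 0-2 | P1 2-4 | P0 4-5 | P2 5-7 | P1 7-9 | P2 9-11 | P3 11-13 | P4 13-15 | P3 15-17 | P4 17-19 | P3 19-21 | P4 21-23 | P3 23-26 |
Completion: P0=5  P1=9  P2=11  P3=26  P4=23
Turnaround (C−A): P0=5  P1=7  P2=8  P3=15  P4=12
Waiting(P2) = turnaround − burst = 8 − 4 = 4

4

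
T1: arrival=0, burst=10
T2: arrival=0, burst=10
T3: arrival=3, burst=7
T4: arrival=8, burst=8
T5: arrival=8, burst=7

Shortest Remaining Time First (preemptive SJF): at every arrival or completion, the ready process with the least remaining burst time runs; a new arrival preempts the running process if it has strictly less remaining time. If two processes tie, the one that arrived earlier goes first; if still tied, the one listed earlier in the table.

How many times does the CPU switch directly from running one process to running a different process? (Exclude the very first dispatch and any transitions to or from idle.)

4

Timeline: | T1 0-10 | T3 10-17 | T5 17-24 | T4 24-32 | T2 32-42 |
Completion: T1=10  T2=42  T3=17  T4=32  T5=24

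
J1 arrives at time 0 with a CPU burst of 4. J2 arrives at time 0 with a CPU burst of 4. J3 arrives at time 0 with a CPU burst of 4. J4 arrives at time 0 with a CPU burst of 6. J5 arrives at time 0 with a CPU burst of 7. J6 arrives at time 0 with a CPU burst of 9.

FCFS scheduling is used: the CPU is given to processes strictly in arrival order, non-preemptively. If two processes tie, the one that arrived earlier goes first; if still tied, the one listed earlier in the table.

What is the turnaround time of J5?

25

Schedule: | J1 0-4 | J2 4-8 | J3 8-12 | J4 12-18 | J5 18-25 | J6 25-34 |
Completion: J1=4  J2=8  J3=12  J4=18  J5=25  J6=34
Turnaround (C−A): J1=4  J2=8  J3=12  J4=18  J5=25  J6=34
Turnaround(J5) = completion − arrival = 25 − 0 = 25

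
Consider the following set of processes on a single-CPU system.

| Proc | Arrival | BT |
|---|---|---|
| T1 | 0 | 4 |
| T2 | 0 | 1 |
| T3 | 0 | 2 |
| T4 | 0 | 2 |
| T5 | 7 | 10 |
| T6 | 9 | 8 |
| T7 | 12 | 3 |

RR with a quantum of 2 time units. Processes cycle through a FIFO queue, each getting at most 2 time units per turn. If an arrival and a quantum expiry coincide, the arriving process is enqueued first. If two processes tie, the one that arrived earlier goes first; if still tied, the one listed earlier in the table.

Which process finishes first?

Gantt: | T1 0-2 | T2 2-3 | T3 3-5 | T4 5-7 | T1 7-9 | T5 9-11 | T6 11-13 | T5 13-15 | T7 15-17 | T6 17-19 | T5 19-21 | T7 21-22 | T6 22-24 | T5 24-26 | T6 26-28 | T5 28-30 |
Completion: T1=9  T2=3  T3=5  T4=7  T5=30  T6=28  T7=22
Turnaround (C−A): T1=9  T2=3  T3=5  T4=7  T5=23  T6=19  T7=10
Finish order: T2 → T3 → T4 → T1 → T7 → T6 → T5

T2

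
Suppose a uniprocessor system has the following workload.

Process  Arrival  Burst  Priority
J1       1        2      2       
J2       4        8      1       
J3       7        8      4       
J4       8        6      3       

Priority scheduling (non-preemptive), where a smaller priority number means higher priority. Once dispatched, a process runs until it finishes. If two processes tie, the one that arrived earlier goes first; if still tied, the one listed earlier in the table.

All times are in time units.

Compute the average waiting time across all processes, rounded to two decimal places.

Gantt: | idle 0-1 | J1 1-3 | idle 3-4 | J2 4-12 | J4 12-18 | J3 18-26 |
Completion: J1=3  J2=12  J3=26  J4=18
Turnaround (C−A): J1=2  J2=8  J3=19  J4=10
Waiting times: J1=0, J2=0, J3=11, J4=4
Average waiting = (0+0+11+4) / 4 = 15/4 = 3.75

3.75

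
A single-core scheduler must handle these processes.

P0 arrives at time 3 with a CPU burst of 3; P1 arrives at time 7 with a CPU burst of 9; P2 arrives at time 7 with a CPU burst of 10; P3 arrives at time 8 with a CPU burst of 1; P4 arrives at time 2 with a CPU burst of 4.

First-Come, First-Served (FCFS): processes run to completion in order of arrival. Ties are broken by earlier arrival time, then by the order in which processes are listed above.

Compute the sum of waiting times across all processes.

36

Timeline: | idle 0-2 | P4 2-6 | P0 6-9 | P1 9-18 | P2 18-28 | P3 28-29 |
Completion: P0=9  P1=18  P2=28  P3=29  P4=6
Waiting = turnaround − burst: P0=3, P1=2, P2=11, P3=20, P4=0
Total waiting = 3 + 2 + 11 + 20 + 0 = 36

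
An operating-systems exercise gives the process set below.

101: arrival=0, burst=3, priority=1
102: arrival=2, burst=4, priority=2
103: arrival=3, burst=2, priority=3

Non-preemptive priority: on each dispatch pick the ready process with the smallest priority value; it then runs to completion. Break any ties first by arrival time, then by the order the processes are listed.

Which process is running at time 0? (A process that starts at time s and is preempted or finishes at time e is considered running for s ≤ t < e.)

Schedule: | 101 0-3 | 102 3-7 | 103 7-9 |
Completion: 101=3  102=7  103=9
Turnaround (C−A): 101=3  102=5  103=6

101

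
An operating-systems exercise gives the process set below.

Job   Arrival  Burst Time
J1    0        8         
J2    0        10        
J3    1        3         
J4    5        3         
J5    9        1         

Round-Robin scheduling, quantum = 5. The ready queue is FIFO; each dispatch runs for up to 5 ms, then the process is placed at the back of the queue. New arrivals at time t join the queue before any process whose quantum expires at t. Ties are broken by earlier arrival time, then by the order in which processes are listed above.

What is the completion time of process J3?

13

Schedule: | J1 0-5 | J2 5-10 | J3 10-13 | J4 13-16 | J1 16-19 | J5 19-20 | J2 20-25 |
Completion: J1=19  J2=25  J3=13  J4=16  J5=20
Turnaround (C−A): J1=19  J2=25  J3=12  J4=11  J5=11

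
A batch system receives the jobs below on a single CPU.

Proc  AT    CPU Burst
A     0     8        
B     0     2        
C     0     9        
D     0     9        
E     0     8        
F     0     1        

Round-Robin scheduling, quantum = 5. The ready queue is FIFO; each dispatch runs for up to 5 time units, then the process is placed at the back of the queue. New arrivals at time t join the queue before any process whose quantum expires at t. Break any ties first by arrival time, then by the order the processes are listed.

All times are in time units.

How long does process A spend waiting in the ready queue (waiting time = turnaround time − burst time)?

Timeline: | A 0-5 | B 5-7 | C 7-12 | D 12-17 | E 17-22 | F 22-23 | A 23-26 | C 26-30 | D 30-34 | E 34-37 |
Completion: A=26  B=7  C=30  D=34  E=37  F=23
Waiting(A) = turnaround − burst = 26 − 8 = 18

18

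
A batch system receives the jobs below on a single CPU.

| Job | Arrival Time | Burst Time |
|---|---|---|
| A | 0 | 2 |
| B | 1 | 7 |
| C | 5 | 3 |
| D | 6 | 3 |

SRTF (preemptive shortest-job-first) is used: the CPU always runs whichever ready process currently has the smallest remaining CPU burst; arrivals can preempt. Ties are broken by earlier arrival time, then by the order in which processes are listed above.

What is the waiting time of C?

0

Timeline: | A 0-2 | B 2-5 | C 5-8 | D 8-11 | B 11-15 |
Completion: A=2  B=15  C=8  D=11
Waiting(C) = turnaround − burst = 3 − 3 = 0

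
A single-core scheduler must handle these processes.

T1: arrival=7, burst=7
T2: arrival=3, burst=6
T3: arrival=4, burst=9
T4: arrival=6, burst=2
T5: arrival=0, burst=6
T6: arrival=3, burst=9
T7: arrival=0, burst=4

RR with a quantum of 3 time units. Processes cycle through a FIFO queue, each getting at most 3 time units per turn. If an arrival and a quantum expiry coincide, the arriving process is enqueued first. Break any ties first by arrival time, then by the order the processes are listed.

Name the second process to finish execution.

T4

Schedule: | T5 0-3 | T7 3-6 | T2 6-9 | T6 9-12 | T5 12-15 | T3 15-18 | T4 18-20 | T7 20-21 | T1 21-24 | T2 24-27 | T6 27-30 | T3 30-33 | T1 33-36 | T6 36-39 | T3 39-42 | T1 42-43 |
Completion: T1=43  T2=27  T3=42  T4=20  T5=15  T6=39  T7=21
Turnaround (C−A): T1=36  T2=24  T3=38  T4=14  T5=15  T6=36  T7=21
Finish order: T5 → T4 → T7 → T2 → T6 → T3 → T1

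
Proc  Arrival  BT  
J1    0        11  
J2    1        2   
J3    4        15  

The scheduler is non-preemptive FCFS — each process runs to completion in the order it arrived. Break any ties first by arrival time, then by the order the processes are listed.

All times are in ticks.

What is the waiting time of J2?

10

Timeline: | J1 0-11 | J2 11-13 | J3 13-28 |
Completion: J1=11  J2=13  J3=28
Waiting(J2) = turnaround − burst = 12 − 2 = 10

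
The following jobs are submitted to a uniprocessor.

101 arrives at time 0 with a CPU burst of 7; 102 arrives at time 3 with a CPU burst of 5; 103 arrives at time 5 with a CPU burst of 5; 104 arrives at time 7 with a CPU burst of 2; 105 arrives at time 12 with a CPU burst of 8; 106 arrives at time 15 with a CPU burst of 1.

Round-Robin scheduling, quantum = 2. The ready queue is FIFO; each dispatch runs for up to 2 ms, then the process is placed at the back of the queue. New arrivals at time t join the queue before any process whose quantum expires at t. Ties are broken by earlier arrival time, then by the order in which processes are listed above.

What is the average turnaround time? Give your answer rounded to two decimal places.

Gantt: | 101 0-4 | 102 4-6 | 101 6-8 | 103 8-10 | 102 10-12 | 104 12-14 | 101 14-15 | 103 15-17 | 105 17-19 | 102 19-20 | 106 20-21 | 103 21-22 | 105 22-28 |
Completion: 101=15  102=20  103=22  104=14  105=28  106=21
Turnaround times: 101=15, 102=17, 103=17, 104=7, 105=16, 106=6
Average turnaround = (15+17+17+7+16+6) / 6 = 78/6 = 13.00

13.00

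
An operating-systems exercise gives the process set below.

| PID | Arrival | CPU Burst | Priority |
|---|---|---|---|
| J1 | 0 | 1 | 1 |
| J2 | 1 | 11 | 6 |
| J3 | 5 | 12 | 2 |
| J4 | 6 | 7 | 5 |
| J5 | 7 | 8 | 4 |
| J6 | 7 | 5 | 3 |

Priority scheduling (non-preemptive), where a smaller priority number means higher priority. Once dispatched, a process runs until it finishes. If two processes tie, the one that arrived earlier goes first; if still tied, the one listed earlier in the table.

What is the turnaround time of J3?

19

Gantt: | J1 0-1 | J2 1-12 | J3 12-24 | J6 24-29 | J5 29-37 | J4 37-44 |
Completion: J1=1  J2=12  J3=24  J4=44  J5=37  J6=29
Turnaround(J3) = completion − arrival = 24 − 5 = 19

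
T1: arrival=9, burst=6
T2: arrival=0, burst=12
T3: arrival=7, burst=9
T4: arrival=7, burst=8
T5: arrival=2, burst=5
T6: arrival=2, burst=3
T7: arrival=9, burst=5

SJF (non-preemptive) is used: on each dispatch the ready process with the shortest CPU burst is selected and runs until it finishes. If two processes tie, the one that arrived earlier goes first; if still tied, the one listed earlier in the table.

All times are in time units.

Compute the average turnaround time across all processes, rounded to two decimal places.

Schedule: | T2 0-12 | T6 12-15 | T5 15-20 | T7 20-25 | T1 25-31 | T4 31-39 | T3 39-48 |
Completion: T1=31  T2=12  T3=48  T4=39  T5=20  T6=15  T7=25
Turnaround (C−A): T1=22  T2=12  T3=41  T4=32  T5=18  T6=13  T7=16
Turnaround times: T1=22, T2=12, T3=41, T4=32, T5=18, T6=13, T7=16
Average turnaround = (22+12+41+32+18+13+16) / 7 = 154/7 = 22.00

22.00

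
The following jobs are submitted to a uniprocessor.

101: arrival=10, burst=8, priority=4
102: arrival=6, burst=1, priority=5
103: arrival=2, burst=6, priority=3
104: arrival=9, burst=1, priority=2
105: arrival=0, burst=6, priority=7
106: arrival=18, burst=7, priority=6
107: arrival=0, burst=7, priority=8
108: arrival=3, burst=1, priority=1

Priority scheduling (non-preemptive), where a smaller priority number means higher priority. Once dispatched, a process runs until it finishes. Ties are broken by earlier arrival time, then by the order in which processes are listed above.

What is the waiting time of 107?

Schedule: | 105 0-6 | 108 6-7 | 103 7-13 | 104 13-14 | 101 14-22 | 102 22-23 | 106 23-30 | 107 30-37 |
Completion: 101=22  102=23  103=13  104=14  105=6  106=30  107=37  108=7
Turnaround (C−A): 101=12  102=17  103=11  104=5  105=6  106=12  107=37  108=4
Waiting(107) = turnaround − burst = 37 − 7 = 30

30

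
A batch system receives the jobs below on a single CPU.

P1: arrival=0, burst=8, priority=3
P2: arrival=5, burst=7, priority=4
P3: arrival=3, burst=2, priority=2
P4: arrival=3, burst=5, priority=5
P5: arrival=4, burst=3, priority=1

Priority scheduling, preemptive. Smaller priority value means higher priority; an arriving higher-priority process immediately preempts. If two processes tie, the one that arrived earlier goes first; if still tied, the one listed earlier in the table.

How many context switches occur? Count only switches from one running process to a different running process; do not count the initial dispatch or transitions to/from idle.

Gantt: | P1 0-3 | P3 3-4 | P5 4-7 | P3 7-8 | P1 8-13 | P2 13-20 | P4 20-25 |
Completion: P1=13  P2=20  P3=8  P4=25  P5=7

6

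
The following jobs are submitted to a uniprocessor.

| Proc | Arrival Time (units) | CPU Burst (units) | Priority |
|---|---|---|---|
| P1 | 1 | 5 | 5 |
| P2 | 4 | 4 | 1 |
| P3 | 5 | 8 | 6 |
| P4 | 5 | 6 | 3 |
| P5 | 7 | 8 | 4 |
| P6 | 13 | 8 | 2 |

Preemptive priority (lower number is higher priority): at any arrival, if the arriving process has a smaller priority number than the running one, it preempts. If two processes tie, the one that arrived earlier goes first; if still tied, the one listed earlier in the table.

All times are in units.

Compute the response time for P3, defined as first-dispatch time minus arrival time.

Schedule: | idle 0-1 | P1 1-4 | P2 4-8 | P4 8-13 | P6 13-21 | P4 21-22 | P5 22-30 | P1 30-32 | P3 32-40 |
Completion: P1=32  P2=8  P3=40  P4=22  P5=30  P6=21
Response(P3) = first start − arrival = 32 − 5 = 27

27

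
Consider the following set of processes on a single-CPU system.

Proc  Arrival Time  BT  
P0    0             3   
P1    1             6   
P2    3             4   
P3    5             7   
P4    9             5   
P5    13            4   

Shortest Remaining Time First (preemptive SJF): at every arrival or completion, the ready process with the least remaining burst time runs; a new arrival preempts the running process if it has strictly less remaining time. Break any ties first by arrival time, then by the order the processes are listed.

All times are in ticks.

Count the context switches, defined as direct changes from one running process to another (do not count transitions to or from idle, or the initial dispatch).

5

Gantt: | P0 0-3 | P2 3-7 | P1 7-13 | P5 13-17 | P4 17-22 | P3 22-29 |
Completion: P0=3  P1=13  P2=7  P3=29  P4=22  P5=17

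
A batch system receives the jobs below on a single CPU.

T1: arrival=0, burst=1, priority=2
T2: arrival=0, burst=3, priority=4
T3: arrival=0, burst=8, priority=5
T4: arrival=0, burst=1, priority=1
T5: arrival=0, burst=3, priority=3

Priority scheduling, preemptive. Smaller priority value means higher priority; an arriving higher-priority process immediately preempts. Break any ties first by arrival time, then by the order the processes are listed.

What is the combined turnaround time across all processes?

Timeline: | T4 0-1 | T1 1-2 | T5 2-5 | T2 5-8 | T3 8-16 |
Completion: T1=2  T2=8  T3=16  T4=1  T5=5
Turnaround = completion − arrival: T1=2, T2=8, T3=16, T4=1, T5=5
Total turnaround = 2 + 8 + 16 + 1 + 5 = 32

32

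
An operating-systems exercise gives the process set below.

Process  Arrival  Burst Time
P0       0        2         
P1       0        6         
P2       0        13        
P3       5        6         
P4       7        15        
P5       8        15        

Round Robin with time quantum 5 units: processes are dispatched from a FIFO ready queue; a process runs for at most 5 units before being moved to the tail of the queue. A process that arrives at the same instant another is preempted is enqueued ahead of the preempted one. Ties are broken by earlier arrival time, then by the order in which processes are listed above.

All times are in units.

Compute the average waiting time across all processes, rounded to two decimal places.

23.00

Gantt: | P0 0-2 | P1 2-7 | P2 7-12 | P3 12-17 | P4 17-22 | P1 22-23 | P5 23-28 | P2 28-33 | P3 33-34 | P4 34-39 | P5 39-44 | P2 44-47 | P4 47-52 | P5 52-57 |
Completion: P0=2  P1=23  P2=47  P3=34  P4=52  P5=57
Waiting times: P0=0, P1=17, P2=34, P3=23, P4=30, P5=34
Average waiting = (0+17+34+23+30+34) / 6 = 138/6 = 23.00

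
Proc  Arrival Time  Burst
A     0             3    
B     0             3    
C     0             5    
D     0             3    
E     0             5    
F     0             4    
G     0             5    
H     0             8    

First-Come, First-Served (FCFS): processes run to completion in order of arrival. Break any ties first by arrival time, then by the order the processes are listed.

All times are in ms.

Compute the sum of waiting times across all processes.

104

Timeline: | A 0-3 | B 3-6 | C 6-11 | D 11-14 | E 14-19 | F 19-23 | G 23-28 | H 28-36 |
Completion: A=3  B=6  C=11  D=14  E=19  F=23  G=28  H=36
Turnaround (C−A): A=3  B=6  C=11  D=14  E=19  F=23  G=28  H=36
Waiting = turnaround − burst: A=0, B=3, C=6, D=11, E=14, F=19, G=23, H=28
Total waiting = 0 + 3 + 6 + 11 + 14 + 19 + 23 + 28 = 104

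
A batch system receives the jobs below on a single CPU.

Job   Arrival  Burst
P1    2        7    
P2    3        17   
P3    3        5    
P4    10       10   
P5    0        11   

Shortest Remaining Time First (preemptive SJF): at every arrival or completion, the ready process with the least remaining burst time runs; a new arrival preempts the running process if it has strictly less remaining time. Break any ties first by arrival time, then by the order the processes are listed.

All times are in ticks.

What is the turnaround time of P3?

Gantt: | P5 0-2 | P1 2-3 | P3 3-8 | P1 8-14 | P5 14-23 | P4 23-33 | P2 33-50 |
Completion: P1=14  P2=50  P3=8  P4=33  P5=23
Turnaround (C−A): P1=12  P2=47  P3=5  P4=23  P5=23
Turnaround(P3) = completion − arrival = 8 − 3 = 5

5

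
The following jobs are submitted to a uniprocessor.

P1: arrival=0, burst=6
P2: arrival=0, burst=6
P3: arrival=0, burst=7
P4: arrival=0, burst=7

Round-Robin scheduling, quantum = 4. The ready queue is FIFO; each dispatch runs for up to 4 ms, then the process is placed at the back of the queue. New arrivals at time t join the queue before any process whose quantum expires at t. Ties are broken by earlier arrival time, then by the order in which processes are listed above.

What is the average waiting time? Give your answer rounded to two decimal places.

Timeline: | P1 0-4 | P2 4-8 | P3 8-12 | P4 12-16 | P1 16-18 | P2 18-20 | P3 20-23 | P4 23-26 |
Completion: P1=18  P2=20  P3=23  P4=26
Turnaround (C−A): P1=18  P2=20  P3=23  P4=26
Waiting times: P1=12, P2=14, P3=16, P4=19
Average waiting = (12+14+16+19) / 4 = 61/4 = 15.25

15.25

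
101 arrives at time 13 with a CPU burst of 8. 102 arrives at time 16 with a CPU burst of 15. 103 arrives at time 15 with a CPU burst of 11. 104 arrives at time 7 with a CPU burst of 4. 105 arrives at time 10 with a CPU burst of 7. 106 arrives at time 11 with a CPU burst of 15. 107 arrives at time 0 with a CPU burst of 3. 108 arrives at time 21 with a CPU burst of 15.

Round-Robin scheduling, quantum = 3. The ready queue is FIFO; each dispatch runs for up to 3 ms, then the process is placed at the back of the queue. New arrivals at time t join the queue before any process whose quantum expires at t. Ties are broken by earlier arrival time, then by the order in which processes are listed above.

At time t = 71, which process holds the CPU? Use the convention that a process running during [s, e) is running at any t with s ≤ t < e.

106

Gantt: | 107 0-3 | idle 3-7 | 104 7-10 | 105 10-13 | 104 13-14 | 106 14-17 | 101 17-20 | 105 20-23 | 103 23-26 | 102 26-29 | 106 29-32 | 101 32-35 | 108 35-38 | 105 38-39 | 103 39-42 | 102 42-45 | 106 45-48 | 101 48-50 | 108 50-53 | 103 53-56 | 102 56-59 | 106 59-62 | 108 62-65 | 103 65-67 | 102 67-70 | 106 70-73 | 108 73-76 | 102 76-79 | 108 79-82 |
Completion: 101=50  102=79  103=67  104=14  105=39  106=73  107=3  108=82
Turnaround (C−A): 101=37  102=63  103=52  104=7  105=29  106=62  107=3  108=61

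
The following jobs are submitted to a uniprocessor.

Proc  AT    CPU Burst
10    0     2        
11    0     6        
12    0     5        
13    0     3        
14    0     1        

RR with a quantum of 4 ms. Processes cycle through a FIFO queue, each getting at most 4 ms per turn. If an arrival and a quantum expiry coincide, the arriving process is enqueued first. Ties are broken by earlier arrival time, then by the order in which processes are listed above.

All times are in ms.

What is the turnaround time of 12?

Schedule: | 10 0-2 | 11 2-6 | 12 6-10 | 13 10-13 | 14 13-14 | 11 14-16 | 12 16-17 |
Completion: 10=2  11=16  12=17  13=13  14=14
Turnaround(12) = completion − arrival = 17 − 0 = 17

17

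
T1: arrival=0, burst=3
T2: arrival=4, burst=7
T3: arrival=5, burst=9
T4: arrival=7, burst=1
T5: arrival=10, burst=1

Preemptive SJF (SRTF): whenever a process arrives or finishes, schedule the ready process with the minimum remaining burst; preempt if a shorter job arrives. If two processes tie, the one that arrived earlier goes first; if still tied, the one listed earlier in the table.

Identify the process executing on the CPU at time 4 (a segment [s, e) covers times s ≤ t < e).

Schedule: | T1 0-3 | idle 3-4 | T2 4-7 | T4 7-8 | T2 8-10 | T5 10-11 | T2 11-13 | T3 13-22 |
Completion: T1=3  T2=13  T3=22  T4=8  T5=11
Turnaround (C−A): T1=3  T2=9  T3=17  T4=1  T5=1

T2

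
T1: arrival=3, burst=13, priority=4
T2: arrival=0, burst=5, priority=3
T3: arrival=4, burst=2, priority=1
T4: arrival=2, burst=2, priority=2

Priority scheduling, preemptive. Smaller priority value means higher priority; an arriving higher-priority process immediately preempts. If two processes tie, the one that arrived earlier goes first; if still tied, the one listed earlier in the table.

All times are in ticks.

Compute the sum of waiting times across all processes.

10

Schedule: | T2 0-2 | T4 2-4 | T3 4-6 | T2 6-9 | T1 9-22 |
Completion: T1=22  T2=9  T3=6  T4=4
Turnaround (C−A): T1=19  T2=9  T3=2  T4=2
Waiting = turnaround − burst: T1=6, T2=4, T3=0, T4=0
Total waiting = 6 + 4 + 0 + 0 = 10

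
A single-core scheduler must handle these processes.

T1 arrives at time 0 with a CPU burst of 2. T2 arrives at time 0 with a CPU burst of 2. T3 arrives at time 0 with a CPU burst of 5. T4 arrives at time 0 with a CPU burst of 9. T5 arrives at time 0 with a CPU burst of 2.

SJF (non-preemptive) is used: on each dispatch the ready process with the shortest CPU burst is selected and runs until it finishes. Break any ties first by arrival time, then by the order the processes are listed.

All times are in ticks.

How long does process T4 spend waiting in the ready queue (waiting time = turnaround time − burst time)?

11

Schedule: | T1 0-2 | T2 2-4 | T5 4-6 | T3 6-11 | T4 11-20 |
Completion: T1=2  T2=4  T3=11  T4=20  T5=6
Waiting(T4) = turnaround − burst = 20 − 9 = 11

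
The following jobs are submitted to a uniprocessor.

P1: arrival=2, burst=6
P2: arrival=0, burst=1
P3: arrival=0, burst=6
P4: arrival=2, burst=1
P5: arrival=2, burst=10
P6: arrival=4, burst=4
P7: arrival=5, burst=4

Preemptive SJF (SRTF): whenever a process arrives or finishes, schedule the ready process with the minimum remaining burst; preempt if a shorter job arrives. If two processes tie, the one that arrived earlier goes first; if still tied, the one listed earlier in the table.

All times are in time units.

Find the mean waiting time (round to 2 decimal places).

6.71

Timeline: | P2 0-1 | P3 1-2 | P4 2-3 | P3 3-8 | P6 8-12 | P7 12-16 | P1 16-22 | P5 22-32 |
Completion: P1=22  P2=1  P3=8  P4=3  P5=32  P6=12  P7=16
Turnaround (C−A): P1=20  P2=1  P3=8  P4=1  P5=30  P6=8  P7=11
Waiting times: P1=14, P2=0, P3=2, P4=0, P5=20, P6=4, P7=7
Average waiting = (14+0+2+0+20+4+7) / 7 = 47/7 = 6.71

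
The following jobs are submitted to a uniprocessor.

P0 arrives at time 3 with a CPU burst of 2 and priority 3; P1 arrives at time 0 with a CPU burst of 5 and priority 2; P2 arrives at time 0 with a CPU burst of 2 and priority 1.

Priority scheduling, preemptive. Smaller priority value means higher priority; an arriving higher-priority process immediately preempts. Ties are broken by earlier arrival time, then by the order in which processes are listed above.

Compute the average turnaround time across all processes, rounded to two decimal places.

5.00

Gantt: | P2 0-2 | P1 2-7 | P0 7-9 |
Completion: P0=9  P1=7  P2=2
Turnaround (C−A): P0=6  P1=7  P2=2
Turnaround times: P0=6, P1=7, P2=2
Average turnaround = (6+7+2) / 3 = 15/3 = 5.00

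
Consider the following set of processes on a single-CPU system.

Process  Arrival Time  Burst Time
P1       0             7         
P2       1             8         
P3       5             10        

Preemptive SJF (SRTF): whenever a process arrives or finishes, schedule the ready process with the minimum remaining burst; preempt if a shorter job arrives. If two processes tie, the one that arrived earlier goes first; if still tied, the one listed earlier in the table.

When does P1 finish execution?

7

Gantt: | P1 0-7 | P2 7-15 | P3 15-25 |
Completion: P1=7  P2=15  P3=25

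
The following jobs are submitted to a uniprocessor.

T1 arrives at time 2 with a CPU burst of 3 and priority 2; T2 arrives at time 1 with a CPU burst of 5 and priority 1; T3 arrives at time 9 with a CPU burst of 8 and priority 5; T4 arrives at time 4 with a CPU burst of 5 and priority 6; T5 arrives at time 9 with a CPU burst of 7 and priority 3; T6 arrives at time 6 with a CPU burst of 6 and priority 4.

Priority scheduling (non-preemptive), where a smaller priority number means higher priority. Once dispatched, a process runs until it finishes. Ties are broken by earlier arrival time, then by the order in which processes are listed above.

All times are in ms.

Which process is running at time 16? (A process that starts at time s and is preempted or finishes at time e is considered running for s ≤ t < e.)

Gantt: | idle 0-1 | T2 1-6 | T1 6-9 | T5 9-16 | T6 16-22 | T3 22-30 | T4 30-35 |
Completion: T1=9  T2=6  T3=30  T4=35  T5=16  T6=22
Turnaround (C−A): T1=7  T2=5  T3=21  T4=31  T5=7  T6=16

T6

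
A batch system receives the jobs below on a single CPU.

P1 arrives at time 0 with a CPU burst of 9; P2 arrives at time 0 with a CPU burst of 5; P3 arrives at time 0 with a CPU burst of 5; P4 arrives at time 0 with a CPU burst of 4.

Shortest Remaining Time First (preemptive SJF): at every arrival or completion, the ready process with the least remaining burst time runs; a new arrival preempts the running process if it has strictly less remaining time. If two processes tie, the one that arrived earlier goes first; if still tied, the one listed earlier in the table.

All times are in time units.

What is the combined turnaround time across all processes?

Timeline: | P4 0-4 | P2 4-9 | P3 9-14 | P1 14-23 |
Completion: P1=23  P2=9  P3=14  P4=4
Turnaround = completion − arrival: P1=23, P2=9, P3=14, P4=4
Total turnaround = 23 + 9 + 14 + 4 = 50

50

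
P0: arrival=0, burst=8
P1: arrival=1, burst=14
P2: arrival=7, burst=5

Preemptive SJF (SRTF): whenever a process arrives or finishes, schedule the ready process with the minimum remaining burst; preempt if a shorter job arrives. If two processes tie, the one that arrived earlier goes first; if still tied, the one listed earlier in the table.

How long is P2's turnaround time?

Timeline: | P0 0-8 | P2 8-13 | P1 13-27 |
Completion: P0=8  P1=27  P2=13
Turnaround (C−A): P0=8  P1=26  P2=6
Turnaround(P2) = completion − arrival = 13 − 7 = 6

6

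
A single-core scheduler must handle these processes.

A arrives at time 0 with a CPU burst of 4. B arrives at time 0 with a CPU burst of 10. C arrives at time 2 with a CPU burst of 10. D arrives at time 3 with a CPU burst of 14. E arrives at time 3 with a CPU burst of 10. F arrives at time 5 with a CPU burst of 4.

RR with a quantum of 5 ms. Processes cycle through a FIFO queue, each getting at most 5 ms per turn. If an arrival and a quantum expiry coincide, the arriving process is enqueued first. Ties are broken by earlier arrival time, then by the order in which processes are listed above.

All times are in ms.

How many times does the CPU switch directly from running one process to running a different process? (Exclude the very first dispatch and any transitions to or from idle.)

Gantt: | A 0-4 | B 4-9 | C 9-14 | D 14-19 | E 19-24 | F 24-28 | B 28-33 | C 33-38 | D 38-43 | E 43-48 | D 48-52 |
Completion: A=4  B=33  C=38  D=52  E=48  F=28

10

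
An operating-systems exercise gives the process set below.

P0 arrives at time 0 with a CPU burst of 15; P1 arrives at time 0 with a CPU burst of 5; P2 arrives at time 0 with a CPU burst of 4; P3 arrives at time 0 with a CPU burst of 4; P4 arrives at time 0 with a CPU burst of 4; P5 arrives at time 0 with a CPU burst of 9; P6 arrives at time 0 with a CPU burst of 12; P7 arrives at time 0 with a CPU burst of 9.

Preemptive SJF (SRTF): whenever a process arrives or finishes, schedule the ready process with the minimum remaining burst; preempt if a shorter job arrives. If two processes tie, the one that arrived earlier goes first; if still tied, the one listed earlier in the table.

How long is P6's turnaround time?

47

Gantt: | P2 0-4 | P3 4-8 | P4 8-12 | P1 12-17 | P5 17-26 | P7 26-35 | P6 35-47 | P0 47-62 |
Completion: P0=62  P1=17  P2=4  P3=8  P4=12  P5=26  P6=47  P7=35
Turnaround(P6) = completion − arrival = 47 − 0 = 47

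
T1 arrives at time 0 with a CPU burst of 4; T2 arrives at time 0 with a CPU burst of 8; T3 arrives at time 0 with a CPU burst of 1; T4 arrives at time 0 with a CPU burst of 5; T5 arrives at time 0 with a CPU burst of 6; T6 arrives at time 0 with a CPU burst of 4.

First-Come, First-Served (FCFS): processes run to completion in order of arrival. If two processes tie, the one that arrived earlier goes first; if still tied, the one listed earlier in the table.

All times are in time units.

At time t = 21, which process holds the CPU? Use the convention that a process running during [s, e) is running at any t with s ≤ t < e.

Schedule: | T1 0-4 | T2 4-12 | T3 12-13 | T4 13-18 | T5 18-24 | T6 24-28 |
Completion: T1=4  T2=12  T3=13  T4=18  T5=24  T6=28

T5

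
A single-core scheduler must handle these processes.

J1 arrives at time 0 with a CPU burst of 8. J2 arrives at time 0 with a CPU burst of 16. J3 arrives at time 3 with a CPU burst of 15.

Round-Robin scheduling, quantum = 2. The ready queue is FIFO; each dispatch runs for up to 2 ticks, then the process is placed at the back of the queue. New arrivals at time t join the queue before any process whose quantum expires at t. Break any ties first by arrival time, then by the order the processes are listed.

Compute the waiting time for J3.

21

Schedule: | J1 0-2 | J2 2-4 | J1 4-6 | J3 6-8 | J2 8-10 | J1 10-12 | J3 12-14 | J2 14-16 | J1 16-18 | J3 18-20 | J2 20-22 | J3 22-24 | J2 24-26 | J3 26-28 | J2 28-30 | J3 30-32 | J2 32-34 | J3 34-36 | J2 36-38 | J3 38-39 |
Completion: J1=18  J2=38  J3=39
Waiting(J3) = turnaround − burst = 36 − 15 = 21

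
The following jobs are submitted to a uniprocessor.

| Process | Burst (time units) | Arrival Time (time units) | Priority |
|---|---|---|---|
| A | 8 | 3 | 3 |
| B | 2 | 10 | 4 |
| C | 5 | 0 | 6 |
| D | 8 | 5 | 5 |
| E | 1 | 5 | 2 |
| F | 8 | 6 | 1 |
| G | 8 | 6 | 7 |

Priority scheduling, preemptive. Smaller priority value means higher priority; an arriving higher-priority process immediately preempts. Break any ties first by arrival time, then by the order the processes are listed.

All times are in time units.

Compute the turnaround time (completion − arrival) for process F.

Timeline: | C 0-3 | A 3-5 | E 5-6 | F 6-14 | A 14-20 | B 20-22 | D 22-30 | C 30-32 | G 32-40 |
Completion: A=20  B=22  C=32  D=30  E=6  F=14  G=40
Turnaround(F) = completion − arrival = 14 − 6 = 8

8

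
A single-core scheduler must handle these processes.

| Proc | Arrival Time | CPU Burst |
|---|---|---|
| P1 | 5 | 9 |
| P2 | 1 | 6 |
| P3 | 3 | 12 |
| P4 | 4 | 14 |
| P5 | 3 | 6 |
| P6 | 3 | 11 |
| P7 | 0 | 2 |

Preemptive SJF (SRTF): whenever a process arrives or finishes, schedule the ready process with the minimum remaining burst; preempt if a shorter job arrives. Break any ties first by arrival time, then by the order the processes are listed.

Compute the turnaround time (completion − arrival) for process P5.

Schedule: | P7 0-2 | P2 2-8 | P5 8-14 | P1 14-23 | P6 23-34 | P3 34-46 | P4 46-60 |
Completion: P1=23  P2=8  P3=46  P4=60  P5=14  P6=34  P7=2
Turnaround (C−A): P1=18  P2=7  P3=43  P4=56  P5=11  P6=31  P7=2
Turnaround(P5) = completion − arrival = 14 − 3 = 11

11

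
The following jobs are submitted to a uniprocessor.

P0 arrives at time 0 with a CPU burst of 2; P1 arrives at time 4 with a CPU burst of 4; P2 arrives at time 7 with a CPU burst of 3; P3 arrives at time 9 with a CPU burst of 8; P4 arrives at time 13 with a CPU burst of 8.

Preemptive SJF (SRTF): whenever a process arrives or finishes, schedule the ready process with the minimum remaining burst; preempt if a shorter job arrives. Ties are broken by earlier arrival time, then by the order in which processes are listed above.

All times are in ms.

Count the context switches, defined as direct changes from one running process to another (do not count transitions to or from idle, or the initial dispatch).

Gantt: | P0 0-2 | idle 2-4 | P1 4-8 | P2 8-11 | P3 11-19 | P4 19-27 |
Completion: P0=2  P1=8  P2=11  P3=19  P4=27
Turnaround (C−A): P0=2  P1=4  P2=4  P3=10  P4=14

3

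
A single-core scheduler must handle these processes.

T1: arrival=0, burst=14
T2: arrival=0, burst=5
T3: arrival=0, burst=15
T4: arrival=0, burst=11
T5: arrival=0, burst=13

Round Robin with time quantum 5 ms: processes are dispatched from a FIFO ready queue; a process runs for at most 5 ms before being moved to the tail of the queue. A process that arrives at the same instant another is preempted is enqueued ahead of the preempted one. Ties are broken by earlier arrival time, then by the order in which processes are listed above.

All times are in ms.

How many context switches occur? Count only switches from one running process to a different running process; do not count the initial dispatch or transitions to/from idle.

12

Gantt: | T1 0-5 | T2 5-10 | T3 10-15 | T4 15-20 | T5 20-25 | T1 25-30 | T3 30-35 | T4 35-40 | T5 40-45 | T1 45-49 | T3 49-54 | T4 54-55 | T5 55-58 |
Completion: T1=49  T2=10  T3=54  T4=55  T5=58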